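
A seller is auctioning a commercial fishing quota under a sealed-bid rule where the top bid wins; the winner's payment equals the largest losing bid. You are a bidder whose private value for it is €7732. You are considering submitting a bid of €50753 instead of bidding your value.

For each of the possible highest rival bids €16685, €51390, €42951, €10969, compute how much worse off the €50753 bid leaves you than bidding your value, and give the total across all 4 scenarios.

€47409

The deviation costs you only when the competing bid falls strictly between €7732 and €50753; elsewhere both bids give the same outcome.
€16685: truthful payoff €0, deviation payoff −€8953 → loss €8953.
€51390: outcomes coincide → loss €0.
€42951: truthful payoff €0, deviation payoff −€35219 → loss €35219.
€10969: truthful payoff €0, deviation payoff −€3237 → loss €3237.
Total loss = €8953 + €35219 + €3237 = €47409.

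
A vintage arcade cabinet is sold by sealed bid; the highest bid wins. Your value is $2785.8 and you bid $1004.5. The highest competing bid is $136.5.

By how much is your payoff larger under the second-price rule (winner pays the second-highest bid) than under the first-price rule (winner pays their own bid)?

You have the highest bid, so you win under either rule.
Second-price: pay $136.5 → payoff $2649.3.
First-price: pay your own bid $1004.5 → payoff $1781.3.
Difference = $2649.3 − ($1781.3) = $868.

$868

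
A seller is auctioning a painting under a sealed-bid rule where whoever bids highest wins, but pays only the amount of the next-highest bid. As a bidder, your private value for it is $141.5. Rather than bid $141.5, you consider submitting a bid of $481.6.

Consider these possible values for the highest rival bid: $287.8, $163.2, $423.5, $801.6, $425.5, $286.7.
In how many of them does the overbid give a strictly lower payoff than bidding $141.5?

The deviation hurts exactly when the highest competing bid lies strictly between $141.5 and $481.6 — overbidding then wins at a price above your value.
$287.8: inside the interval → strictly worse (loss $146.3).
$163.2: inside the interval → strictly worse (loss $21.7).
$423.5: inside the interval → strictly worse (loss $282).
$801.6: above both → same outcome either way.
$425.5: inside the interval → strictly worse (loss $284).
$286.7: inside the interval → strictly worse (loss $145.2).
Count: 5.

5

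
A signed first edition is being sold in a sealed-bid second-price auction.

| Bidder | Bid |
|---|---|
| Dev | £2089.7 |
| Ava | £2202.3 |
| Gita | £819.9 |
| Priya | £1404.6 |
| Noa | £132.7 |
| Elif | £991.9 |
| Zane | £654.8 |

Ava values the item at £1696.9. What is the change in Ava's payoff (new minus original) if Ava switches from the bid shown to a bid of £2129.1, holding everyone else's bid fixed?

£0

The highest bid among the other bidders is £2089.7; Ava's bid doesn't change that.
Original bid £2202.3: Ava is highest, pays the top rival bid £2089.7; payoff £1696.9 − £2089.7 = −£392.8.
Alternative bid £2129.1: Ava is highest, pays the top rival bid £2089.7; payoff £1696.9 − £2089.7 = −£392.8.
Change in payoff = −£392.8 − (−£392.8) = £0.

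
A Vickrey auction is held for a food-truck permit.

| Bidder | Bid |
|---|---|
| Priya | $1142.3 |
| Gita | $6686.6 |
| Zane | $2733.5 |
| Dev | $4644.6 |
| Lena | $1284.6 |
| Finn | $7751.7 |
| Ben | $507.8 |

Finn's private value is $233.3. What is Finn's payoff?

−$6453.3

Highest bid: Finn at $7751.7, so Finn wins.
Second-highest bid: Gita at $6686.6 — that is the price the winner pays.
Finn's payoff = value − price = $233.3 − $6686.6 = −$6453.3.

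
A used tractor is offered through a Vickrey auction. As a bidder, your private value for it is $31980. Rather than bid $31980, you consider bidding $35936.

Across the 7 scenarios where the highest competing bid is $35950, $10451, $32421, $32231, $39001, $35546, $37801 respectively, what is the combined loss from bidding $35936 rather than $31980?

$4258

The deviation costs you only when the competing bid falls strictly between $31980 and $35936; elsewhere both bids give the same outcome.
$35950: outcomes coincide → loss $0.
$10451: outcomes coincide → loss $0.
$32421: truthful payoff $0, deviation payoff −$441 → loss $441.
$32231: truthful payoff $0, deviation payoff −$251 → loss $251.
$39001: outcomes coincide → loss $0.
$35546: truthful payoff $0, deviation payoff −$3566 → loss $3566.
$37801: outcomes coincide → loss $0.
Total loss = $441 + $251 + $3566 = $4258.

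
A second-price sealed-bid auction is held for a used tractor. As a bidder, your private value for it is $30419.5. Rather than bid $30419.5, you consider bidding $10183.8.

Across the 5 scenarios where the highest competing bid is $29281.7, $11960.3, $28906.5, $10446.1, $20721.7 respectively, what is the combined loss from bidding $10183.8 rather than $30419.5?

The deviation costs you only when the competing bid falls strictly between $10183.8 and $30419.5; elsewhere both bids give the same outcome.
$29281.7: truthful payoff $1137.8, deviation payoff $0 → loss $1137.8.
$11960.3: truthful payoff $18459.2, deviation payoff $0 → loss $18459.2.
$28906.5: truthful payoff $1513, deviation payoff $0 → loss $1513.
$10446.1: truthful payoff $19973.4, deviation payoff $0 → loss $19973.4.
$20721.7: truthful payoff $9697.8, deviation payoff $0 → loss $9697.8.
Total loss = $1137.8 + $18459.2 + $1513 + $19973.4 + $9697.8 = $50781.2.
In a second-price auction your bid sets only whether you win, not what you pay, so bidding your true value is weakly dominant.

$50781.2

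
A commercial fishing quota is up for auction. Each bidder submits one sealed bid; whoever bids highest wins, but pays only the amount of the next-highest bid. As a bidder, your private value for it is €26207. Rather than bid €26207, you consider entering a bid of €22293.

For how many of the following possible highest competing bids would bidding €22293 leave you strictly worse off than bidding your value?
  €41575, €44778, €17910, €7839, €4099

The deviation hurts exactly when the highest competing bid lies strictly between €22293 and €26207 — underbidding then forfeits a profitable win.
€41575: above both → same outcome either way.
€44778: above both → same outcome either way.
€17910: below both → same outcome either way.
€7839: below both → same outcome either way.
€4099: below both → same outcome either way.
Count: 0.

0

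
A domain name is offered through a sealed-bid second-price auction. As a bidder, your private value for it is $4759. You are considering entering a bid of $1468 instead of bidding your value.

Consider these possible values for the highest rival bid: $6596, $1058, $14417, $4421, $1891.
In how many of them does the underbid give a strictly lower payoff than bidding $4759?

2

The deviation hurts exactly when the highest competing bid lies strictly between $1468 and $4759 — underbidding then forfeits a profitable win.
$6596: above both → same outcome either way.
$1058: below both → same outcome either way.
$14417: above both → same outcome either way.
$4421: inside the interval → strictly worse (loss $338).
$1891: inside the interval → strictly worse (loss $2868).
Count: 2.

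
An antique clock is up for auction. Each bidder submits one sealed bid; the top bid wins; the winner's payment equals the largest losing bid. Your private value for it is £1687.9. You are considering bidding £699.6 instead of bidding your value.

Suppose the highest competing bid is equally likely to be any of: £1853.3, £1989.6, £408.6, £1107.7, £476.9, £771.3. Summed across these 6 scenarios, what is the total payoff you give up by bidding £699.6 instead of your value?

£1496.8

The deviation costs you only when the competing bid falls strictly between £699.6 and £1687.9; elsewhere both bids give the same outcome.
£1853.3: outcomes coincide → loss £0.
£1989.6: outcomes coincide → loss £0.
£408.6: outcomes coincide → loss £0.
£1107.7: truthful payoff £580.2, deviation payoff £0 → loss £580.2.
£476.9: outcomes coincide → loss £0.
£771.3: truthful payoff £916.6, deviation payoff £0 → loss £916.6.
Total loss = £580.2 + £916.6 = £1496.8.
Because the price is fixed by the runner-up's bid, deviating from your value can only change a good outcome into a bad one — never the reverse.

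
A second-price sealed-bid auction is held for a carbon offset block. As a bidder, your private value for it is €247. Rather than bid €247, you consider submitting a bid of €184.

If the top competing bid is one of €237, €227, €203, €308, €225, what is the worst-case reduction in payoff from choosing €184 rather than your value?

€44

€237: truthful gives €10, deviation gives €0 → loss €10.
€227: truthful gives €20, deviation gives €0 → loss €20.
€203: truthful gives €44, deviation gives €0 → loss €44.
€308: same outcome either way → loss €0.
€225: truthful gives €22, deviation gives €0 → loss €22.
Maximum loss: €44.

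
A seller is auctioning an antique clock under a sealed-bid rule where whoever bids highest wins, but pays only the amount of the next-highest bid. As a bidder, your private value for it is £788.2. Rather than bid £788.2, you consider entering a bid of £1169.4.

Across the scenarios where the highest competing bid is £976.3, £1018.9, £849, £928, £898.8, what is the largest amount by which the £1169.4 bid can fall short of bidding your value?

£230.7

£976.3: truthful gives £0, deviation gives −£188.1 → loss £188.1.
£1018.9: truthful gives £0, deviation gives −£230.7 → loss £230.7.
£849: truthful gives £0, deviation gives −£60.8 → loss £60.8.
£928: truthful gives £0, deviation gives −£139.8 → loss £139.8.
£898.8: truthful gives £0, deviation gives −£110.6 → loss £110.6.
Maximum loss: £230.7.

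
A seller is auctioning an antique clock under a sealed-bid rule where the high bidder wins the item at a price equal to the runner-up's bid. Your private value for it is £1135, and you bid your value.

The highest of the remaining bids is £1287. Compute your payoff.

£0

Your bid £1135 is below the highest competing bid £1287, so you lose.
A losing bidder pays nothing and receives nothing: payoff = £0.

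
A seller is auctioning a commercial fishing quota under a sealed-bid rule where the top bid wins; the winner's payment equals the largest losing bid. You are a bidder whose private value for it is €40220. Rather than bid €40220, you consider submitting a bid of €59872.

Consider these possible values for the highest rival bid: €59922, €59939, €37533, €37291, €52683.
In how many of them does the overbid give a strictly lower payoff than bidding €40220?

The deviation hurts exactly when the highest competing bid lies strictly between €40220 and €59872 — overbidding then wins at a price above your value.
€59922: above both → same outcome either way.
€59939: above both → same outcome either way.
€37533: below both → same outcome either way.
€37291: below both → same outcome either way.
€52683: inside the interval → strictly worse (loss €12463).
Count: 1.

1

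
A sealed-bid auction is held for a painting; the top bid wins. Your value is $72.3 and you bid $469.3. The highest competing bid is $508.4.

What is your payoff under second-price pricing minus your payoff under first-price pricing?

$0

Your bid $469.3 is below $508.4, so you lose under either rule.
Payoff is $0 in both cases; difference = $0.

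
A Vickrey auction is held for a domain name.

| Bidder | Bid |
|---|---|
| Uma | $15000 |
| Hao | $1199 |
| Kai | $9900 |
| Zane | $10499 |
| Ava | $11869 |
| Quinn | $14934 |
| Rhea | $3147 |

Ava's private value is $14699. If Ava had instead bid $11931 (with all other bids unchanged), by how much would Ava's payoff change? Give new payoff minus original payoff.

$0

The highest bid among the other bidders is $15000; Ava's bid doesn't change that.
Original bid $11869: Ava is not highest (top rival bid is $15000); payoff $0.
Alternative bid $11931: Ava is not highest (top rival bid is $15000); payoff $0.
Change in payoff = $0 − ($0) = $0.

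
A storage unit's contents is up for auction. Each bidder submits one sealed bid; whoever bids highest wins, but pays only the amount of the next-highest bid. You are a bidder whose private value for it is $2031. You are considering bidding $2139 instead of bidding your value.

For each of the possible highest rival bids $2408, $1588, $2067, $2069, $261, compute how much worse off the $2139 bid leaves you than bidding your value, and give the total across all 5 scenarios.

The deviation costs you only when the competing bid falls strictly between $2031 and $2139; elsewhere both bids give the same outcome.
$2408: outcomes coincide → loss $0.
$1588: outcomes coincide → loss $0.
$2067: truthful payoff $0, deviation payoff −$36 → loss $36.
$2069: truthful payoff $0, deviation payoff −$38 → loss $38.
$261: outcomes coincide → loss $0.
Total loss = $36 + $38 = $74.

$74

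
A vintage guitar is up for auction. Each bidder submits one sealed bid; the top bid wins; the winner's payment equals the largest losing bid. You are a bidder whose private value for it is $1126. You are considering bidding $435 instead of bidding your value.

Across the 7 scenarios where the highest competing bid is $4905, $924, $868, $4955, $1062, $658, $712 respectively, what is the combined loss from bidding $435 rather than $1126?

The deviation costs you only when the competing bid falls strictly between $435 and $1126; elsewhere both bids give the same outcome.
$4905: outcomes coincide → loss $0.
$924: truthful payoff $202, deviation payoff $0 → loss $202.
$868: truthful payoff $258, deviation payoff $0 → loss $258.
$4955: outcomes coincide → loss $0.
$1062: truthful payoff $64, deviation payoff $0 → loss $64.
$658: truthful payoff $468, deviation payoff $0 → loss $468.
$712: truthful payoff $414, deviation payoff $0 → loss $414.
Total loss = $202 + $258 + $64 + $468 + $414 = $1406.

$1406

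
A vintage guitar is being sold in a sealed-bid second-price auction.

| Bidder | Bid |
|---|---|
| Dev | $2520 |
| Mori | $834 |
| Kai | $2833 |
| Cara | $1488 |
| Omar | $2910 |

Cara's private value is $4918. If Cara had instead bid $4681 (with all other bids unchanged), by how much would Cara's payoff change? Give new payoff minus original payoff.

$2008

The highest bid among the other bidders is $2910; Cara's bid doesn't change that.
Original bid $1488: Cara is not highest (top rival bid is $2910); payoff $0.
Alternative bid $4681: Cara is highest, pays the top rival bid $2910; payoff $4918 − $2910 = $2008.
Change in payoff = $2008 − ($0) = $2008.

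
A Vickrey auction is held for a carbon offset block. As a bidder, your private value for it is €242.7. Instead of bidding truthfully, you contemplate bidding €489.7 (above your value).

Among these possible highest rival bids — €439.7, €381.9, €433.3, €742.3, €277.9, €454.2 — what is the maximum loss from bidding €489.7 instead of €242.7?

€439.7: truthful gives €0, deviation gives −€197 → loss €197.
€381.9: truthful gives €0, deviation gives −€139.2 → loss €139.2.
€433.3: truthful gives €0, deviation gives −€190.6 → loss €190.6.
€742.3: same outcome either way → loss €0.
€277.9: truthful gives €0, deviation gives −€35.2 → loss €35.2.
€454.2: truthful gives €0, deviation gives −€211.5 → loss €211.5.
Maximum loss: €211.5.

€211.5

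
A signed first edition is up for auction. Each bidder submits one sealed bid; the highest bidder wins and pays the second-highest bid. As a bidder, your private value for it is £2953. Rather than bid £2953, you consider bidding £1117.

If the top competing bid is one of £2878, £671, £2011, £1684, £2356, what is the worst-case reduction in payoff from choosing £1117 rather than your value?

£1269

£2878: truthful gives £75, deviation gives £0 → loss £75.
£671: same outcome either way → loss £0.
£2011: truthful gives £942, deviation gives £0 → loss £942.
£1684: truthful gives £1269, deviation gives £0 → loss £1269.
£2356: truthful gives £597, deviation gives £0 → loss £597.
Maximum loss: £1269.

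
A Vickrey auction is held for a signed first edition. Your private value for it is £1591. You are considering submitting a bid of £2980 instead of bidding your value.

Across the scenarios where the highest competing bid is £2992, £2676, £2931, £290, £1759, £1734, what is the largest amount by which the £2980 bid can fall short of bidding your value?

£1340

£2992: same outcome either way → loss £0.
£2676: truthful gives £0, deviation gives −£1085 → loss £1085.
£2931: truthful gives £0, deviation gives −£1340 → loss £1340.
£290: same outcome either way → loss £0.
£1759: truthful gives £0, deviation gives −£168 → loss £168.
£1734: truthful gives £0, deviation gives −£143 → loss £143.
Maximum loss: £1340.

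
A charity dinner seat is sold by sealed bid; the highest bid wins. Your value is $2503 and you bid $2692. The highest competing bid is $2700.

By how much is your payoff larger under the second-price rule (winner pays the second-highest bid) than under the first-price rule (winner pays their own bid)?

Your bid $2692 is below $2700, so you lose under either rule.
Payoff is $0 in both cases; difference = $0.

$0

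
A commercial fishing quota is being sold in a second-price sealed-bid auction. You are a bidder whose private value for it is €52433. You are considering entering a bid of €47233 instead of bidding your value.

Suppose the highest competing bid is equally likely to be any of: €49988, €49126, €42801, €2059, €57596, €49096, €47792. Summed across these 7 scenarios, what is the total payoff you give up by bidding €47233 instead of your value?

€13730

The deviation costs you only when the competing bid falls strictly between €47233 and €52433; elsewhere both bids give the same outcome.
€49988: truthful payoff €2445, deviation payoff €0 → loss €2445.
€49126: truthful payoff €3307, deviation payoff €0 → loss €3307.
€42801: outcomes coincide → loss €0.
€2059: outcomes coincide → loss €0.
€57596: outcomes coincide → loss €0.
€49096: truthful payoff €3337, deviation payoff €0 → loss €3337.
€47792: truthful payoff €4641, deviation payoff €0 → loss €4641.
Total loss = €2445 + €3307 + €3337 + €4641 = €13730.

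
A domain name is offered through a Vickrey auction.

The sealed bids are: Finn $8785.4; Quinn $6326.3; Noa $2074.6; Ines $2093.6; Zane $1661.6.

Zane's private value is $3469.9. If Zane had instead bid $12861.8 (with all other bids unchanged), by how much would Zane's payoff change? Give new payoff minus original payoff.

−$5315.5

The highest bid among the other bidders is $8785.4; Zane's bid doesn't change that.
Original bid $1661.6: Zane is not highest (top rival bid is $8785.4); payoff $0.
Alternative bid $12861.8: Zane is highest, pays the top rival bid $8785.4; payoff $3469.9 − $8785.4 = −$5315.5.
Change in payoff = −$5315.5 − ($0) = −$5315.5.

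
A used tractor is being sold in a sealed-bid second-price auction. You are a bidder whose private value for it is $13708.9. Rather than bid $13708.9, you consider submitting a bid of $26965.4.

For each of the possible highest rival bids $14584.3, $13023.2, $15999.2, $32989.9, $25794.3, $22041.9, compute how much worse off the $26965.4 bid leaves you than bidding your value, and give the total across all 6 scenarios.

The deviation costs you only when the competing bid falls strictly between $13708.9 and $26965.4; elsewhere both bids give the same outcome.
$14584.3: truthful payoff $0, deviation payoff −$875.4 → loss $875.4.
$13023.2: outcomes coincide → loss $0.
$15999.2: truthful payoff $0, deviation payoff −$2290.3 → loss $2290.3.
$32989.9: outcomes coincide → loss $0.
$25794.3: truthful payoff $0, deviation payoff −$12085.4 → loss $12085.4.
$22041.9: truthful payoff $0, deviation payoff −$8333 → loss $8333.
Total loss = $875.4 + $2290.3 + $12085.4 + $8333 = $23584.1.

$23584.1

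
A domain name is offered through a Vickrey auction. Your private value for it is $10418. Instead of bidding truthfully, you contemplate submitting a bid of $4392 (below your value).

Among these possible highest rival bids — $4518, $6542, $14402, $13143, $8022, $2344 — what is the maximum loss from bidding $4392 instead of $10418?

$4518: truthful gives $5900, deviation gives $0 → loss $5900.
$6542: truthful gives $3876, deviation gives $0 → loss $3876.
$14402: same outcome either way → loss $0.
$13143: same outcome either way → loss $0.
$8022: truthful gives $2396, deviation gives $0 → loss $2396.
$2344: same outcome either way → loss $0.
Maximum loss: $5900.

$5900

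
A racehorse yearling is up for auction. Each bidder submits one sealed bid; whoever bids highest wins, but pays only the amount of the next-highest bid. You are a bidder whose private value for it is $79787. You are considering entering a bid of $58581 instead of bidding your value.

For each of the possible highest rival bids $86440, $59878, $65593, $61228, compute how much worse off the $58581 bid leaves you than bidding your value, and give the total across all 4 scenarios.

$52662

The deviation costs you only when the competing bid falls strictly between $58581 and $79787; elsewhere both bids give the same outcome.
$86440: outcomes coincide → loss $0.
$59878: truthful payoff $19909, deviation payoff $0 → loss $19909.
$65593: truthful payoff $14194, deviation payoff $0 → loss $14194.
$61228: truthful payoff $18559, deviation payoff $0 → loss $18559.
Total loss = $19909 + $14194 + $18559 = $52662.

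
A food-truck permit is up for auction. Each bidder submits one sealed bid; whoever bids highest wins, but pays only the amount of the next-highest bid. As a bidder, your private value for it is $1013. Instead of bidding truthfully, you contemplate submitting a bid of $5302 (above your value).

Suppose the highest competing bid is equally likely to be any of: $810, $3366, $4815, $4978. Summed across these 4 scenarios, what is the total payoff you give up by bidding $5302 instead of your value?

The deviation costs you only when the competing bid falls strictly between $1013 and $5302; elsewhere both bids give the same outcome.
$810: outcomes coincide → loss $0.
$3366: truthful payoff $0, deviation payoff −$2353 → loss $2353.
$4815: truthful payoff $0, deviation payoff −$3802 → loss $3802.
$4978: truthful payoff $0, deviation payoff −$3965 → loss $3965.
Total loss = $2353 + $3802 + $3965 = $10120.

$10120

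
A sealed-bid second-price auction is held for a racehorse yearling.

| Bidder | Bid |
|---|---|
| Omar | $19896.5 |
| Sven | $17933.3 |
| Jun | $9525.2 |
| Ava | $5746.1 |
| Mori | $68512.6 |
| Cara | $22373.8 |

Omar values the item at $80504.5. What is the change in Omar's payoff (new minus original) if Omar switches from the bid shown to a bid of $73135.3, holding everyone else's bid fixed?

$11991.9

The highest bid among the other bidders is $68512.6; Omar's bid doesn't change that.
Original bid $19896.5: Omar is not highest (top rival bid is $68512.6); payoff $0.
Alternative bid $73135.3: Omar is highest, pays the top rival bid $68512.6; payoff $80504.5 − $68512.6 = $11991.9.
Change in payoff = $11991.9 − ($0) = $11991.9.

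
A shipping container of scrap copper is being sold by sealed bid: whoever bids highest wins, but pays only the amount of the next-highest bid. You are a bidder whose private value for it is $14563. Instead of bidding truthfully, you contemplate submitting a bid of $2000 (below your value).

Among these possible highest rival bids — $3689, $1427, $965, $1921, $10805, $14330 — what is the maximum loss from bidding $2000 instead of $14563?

$3689: truthful gives $10874, deviation gives $0 → loss $10874.
$1427: same outcome either way → loss $0.
$965: same outcome either way → loss $0.
$1921: same outcome either way → loss $0.
$10805: truthful gives $3758, deviation gives $0 → loss $3758.
$14330: truthful gives $233, deviation gives $0 → loss $233.
Maximum loss: $10874.

$10874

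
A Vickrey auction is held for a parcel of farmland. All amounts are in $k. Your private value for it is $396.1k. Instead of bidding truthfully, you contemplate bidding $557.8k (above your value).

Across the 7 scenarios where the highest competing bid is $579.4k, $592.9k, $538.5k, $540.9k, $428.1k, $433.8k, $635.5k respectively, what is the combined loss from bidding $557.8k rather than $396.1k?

The deviation costs you only when the competing bid falls strictly between $396.1k and $557.8k; elsewhere both bids give the same outcome.
$579.4k: outcomes coincide → loss $0k.
$592.9k: outcomes coincide → loss $0k.
$538.5k: truthful payoff $0k, deviation payoff −$142.4k → loss $142.4k.
$540.9k: truthful payoff $0k, deviation payoff −$144.8k → loss $144.8k.
$428.1k: truthful payoff $0k, deviation payoff −$32k → loss $32k.
$433.8k: truthful payoff $0k, deviation payoff −$37.7k → loss $37.7k.
$635.5k: outcomes coincide → loss $0k.
Total loss = $142.4k + $144.8k + $32k + $37.7k = $356.9k.

$356.9k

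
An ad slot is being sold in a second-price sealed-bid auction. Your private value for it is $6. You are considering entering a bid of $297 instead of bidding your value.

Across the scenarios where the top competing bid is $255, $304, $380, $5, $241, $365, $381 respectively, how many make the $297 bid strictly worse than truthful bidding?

The deviation hurts exactly when the highest competing bid lies strictly between $6 and $297 — overbidding then wins at a price above your value.
$255: inside the interval → strictly worse (loss $249).
$304: above both → same outcome either way.
$380: above both → same outcome either way.
$5: below both → same outcome either way.
$241: inside the interval → strictly worse (loss $235).
$365: above both → same outcome either way.
$381: above both → same outcome either way.
Count: 2.

2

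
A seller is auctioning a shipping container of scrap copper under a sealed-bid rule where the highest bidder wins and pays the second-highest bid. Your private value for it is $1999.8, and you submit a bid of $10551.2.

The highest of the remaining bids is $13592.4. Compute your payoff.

Your bid $10551.2 is below the highest competing bid $13592.4, so you lose.
A losing bidder pays nothing and receives nothing: payoff = $0.

$0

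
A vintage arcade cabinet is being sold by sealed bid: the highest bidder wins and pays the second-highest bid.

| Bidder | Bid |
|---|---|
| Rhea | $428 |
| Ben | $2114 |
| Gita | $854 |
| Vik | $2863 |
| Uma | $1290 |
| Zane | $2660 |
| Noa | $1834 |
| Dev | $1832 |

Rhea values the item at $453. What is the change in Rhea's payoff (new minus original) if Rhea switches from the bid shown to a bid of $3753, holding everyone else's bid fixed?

The highest bid among the other bidders is $2863; Rhea's bid doesn't change that.
Original bid $428: Rhea is not highest (top rival bid is $2863); payoff $0.
Alternative bid $3753: Rhea is highest, pays the top rival bid $2863; payoff $453 − $2863 = −$2410.
Change in payoff = −$2410 − ($0) = −$2410.

−$2410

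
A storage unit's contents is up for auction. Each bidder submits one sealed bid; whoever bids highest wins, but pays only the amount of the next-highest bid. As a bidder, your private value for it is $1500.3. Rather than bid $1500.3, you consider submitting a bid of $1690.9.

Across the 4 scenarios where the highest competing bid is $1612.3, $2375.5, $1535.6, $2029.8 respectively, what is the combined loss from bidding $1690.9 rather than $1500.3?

The deviation costs you only when the competing bid falls strictly between $1500.3 and $1690.9; elsewhere both bids give the same outcome.
$1612.3: truthful payoff $0, deviation payoff −$112 → loss $112.
$2375.5: outcomes coincide → loss $0.
$1535.6: truthful payoff $0, deviation payoff −$35.3 → loss $35.3.
$2029.8: outcomes coincide → loss $0.
Total loss = $112 + $35.3 = $147.3.
In a second-price auction your bid sets only whether you win, not what you pay, so bidding your true value is weakly dominant.

$147.3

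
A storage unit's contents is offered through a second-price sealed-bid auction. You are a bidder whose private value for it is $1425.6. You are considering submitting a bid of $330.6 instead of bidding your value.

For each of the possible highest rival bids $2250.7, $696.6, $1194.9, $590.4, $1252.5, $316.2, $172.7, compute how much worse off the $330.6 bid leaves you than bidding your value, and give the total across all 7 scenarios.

$1968

The deviation costs you only when the competing bid falls strictly between $330.6 and $1425.6; elsewhere both bids give the same outcome.
$2250.7: outcomes coincide → loss $0.
$696.6: truthful payoff $729, deviation payoff $0 → loss $729.
$1194.9: truthful payoff $230.7, deviation payoff $0 → loss $230.7.
$590.4: truthful payoff $835.2, deviation payoff $0 → loss $835.2.
$1252.5: truthful payoff $173.1, deviation payoff $0 → loss $173.1.
$316.2: outcomes coincide → loss $0.
$172.7: outcomes coincide → loss $0.
Total loss = $729 + $230.7 + $835.2 + $173.1 = $1968.
Truthful bidding weakly dominates here: raising your bid can only win items priced above your value, and lowering it can only forfeit items priced below.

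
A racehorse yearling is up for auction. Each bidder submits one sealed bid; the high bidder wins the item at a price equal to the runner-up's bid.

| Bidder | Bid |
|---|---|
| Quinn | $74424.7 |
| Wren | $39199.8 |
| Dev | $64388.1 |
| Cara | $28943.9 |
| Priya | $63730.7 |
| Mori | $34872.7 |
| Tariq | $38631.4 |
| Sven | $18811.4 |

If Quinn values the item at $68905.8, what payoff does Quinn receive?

$4517.7

Highest bid: Quinn at $74424.7, so Quinn wins.
Second-highest bid: Dev at $64388.1 — that is the price the winner pays.
Quinn's payoff = value − price = $68905.8 − $64388.1 = $4517.7.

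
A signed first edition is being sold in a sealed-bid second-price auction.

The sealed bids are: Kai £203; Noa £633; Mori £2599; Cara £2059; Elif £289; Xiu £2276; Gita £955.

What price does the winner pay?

Highest bid: Mori at £2599, so Mori wins.
Second-highest bid: Xiu at £2276 — that is the price the winner pays.

£2276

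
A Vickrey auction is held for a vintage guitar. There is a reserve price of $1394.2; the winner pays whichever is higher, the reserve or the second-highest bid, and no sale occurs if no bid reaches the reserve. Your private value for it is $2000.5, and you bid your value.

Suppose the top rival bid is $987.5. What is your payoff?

Your bid $2000.5 is the highest and exceeds the reserve.
Price = max(second-highest bid, reserve) = max($987.5, $1394.2) = $1394.2.
Payoff = $2000.5 − $1394.2 = $606.3.

$606.3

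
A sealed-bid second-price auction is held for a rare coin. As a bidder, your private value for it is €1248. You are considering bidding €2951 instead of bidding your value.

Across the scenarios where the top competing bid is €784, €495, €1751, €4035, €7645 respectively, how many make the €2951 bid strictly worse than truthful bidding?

The deviation hurts exactly when the highest competing bid lies strictly between €1248 and €2951 — overbidding then wins at a price above your value.
€784: below both → same outcome either way.
€495: below both → same outcome either way.
€1751: inside the interval → strictly worse (loss €503).
€4035: above both → same outcome either way.
€7645: above both → same outcome either way.
Count: 1.

1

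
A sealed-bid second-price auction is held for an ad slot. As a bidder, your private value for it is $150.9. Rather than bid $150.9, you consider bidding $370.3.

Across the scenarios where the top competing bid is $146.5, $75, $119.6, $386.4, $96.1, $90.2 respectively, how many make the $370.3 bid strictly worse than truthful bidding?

The deviation hurts exactly when the highest competing bid lies strictly between $150.9 and $370.3 — overbidding then wins at a price above your value.
$146.5: below both → same outcome either way.
$75: below both → same outcome either way.
$119.6: below both → same outcome either way.
$386.4: above both → same outcome either way.
$96.1: below both → same outcome either way.
$90.2: below both → same outcome either way.
Count: 0.

0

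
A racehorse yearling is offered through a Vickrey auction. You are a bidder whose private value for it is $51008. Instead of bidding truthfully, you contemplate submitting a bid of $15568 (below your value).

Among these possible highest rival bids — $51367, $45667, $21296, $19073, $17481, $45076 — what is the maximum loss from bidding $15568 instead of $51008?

$33527

$51367: same outcome either way → loss $0.
$45667: truthful gives $5341, deviation gives $0 → loss $5341.
$21296: truthful gives $29712, deviation gives $0 → loss $29712.
$19073: truthful gives $31935, deviation gives $0 → loss $31935.
$17481: truthful gives $33527, deviation gives $0 → loss $33527.
$45076: truthful gives $5932, deviation gives $0 → loss $5932.
Maximum loss: $33527.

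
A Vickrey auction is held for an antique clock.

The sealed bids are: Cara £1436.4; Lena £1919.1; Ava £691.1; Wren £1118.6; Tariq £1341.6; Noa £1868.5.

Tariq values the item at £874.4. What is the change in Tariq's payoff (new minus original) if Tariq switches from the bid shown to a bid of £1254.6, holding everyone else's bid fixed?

The highest bid among the other bidders is £1919.1; Tariq's bid doesn't change that.
Original bid £1341.6: Tariq is not highest (top rival bid is £1919.1); payoff £0.
Alternative bid £1254.6: Tariq is not highest (top rival bid is £1919.1); payoff £0.
Change in payoff = £0 − (£0) = £0.

£0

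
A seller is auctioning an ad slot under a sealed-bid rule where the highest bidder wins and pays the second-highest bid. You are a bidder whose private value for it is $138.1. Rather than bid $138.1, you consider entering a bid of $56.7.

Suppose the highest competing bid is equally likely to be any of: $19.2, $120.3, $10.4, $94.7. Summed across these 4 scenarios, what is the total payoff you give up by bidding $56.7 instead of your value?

The deviation costs you only when the competing bid falls strictly between $56.7 and $138.1; elsewhere both bids give the same outcome.
$19.2: outcomes coincide → loss $0.
$120.3: truthful payoff $17.8, deviation payoff $0 → loss $17.8.
$10.4: outcomes coincide → loss $0.
$94.7: truthful payoff $43.4, deviation payoff $0 → loss $43.4.
Total loss = $17.8 + $43.4 = $61.2.

$61.2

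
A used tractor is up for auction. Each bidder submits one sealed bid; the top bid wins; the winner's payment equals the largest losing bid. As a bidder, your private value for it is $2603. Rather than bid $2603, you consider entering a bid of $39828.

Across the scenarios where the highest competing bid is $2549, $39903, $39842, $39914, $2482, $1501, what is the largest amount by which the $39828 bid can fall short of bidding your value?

$2549: same outcome either way → loss $0.
$39903: same outcome either way → loss $0.
$39842: same outcome either way → loss $0.
$39914: same outcome either way → loss $0.
$2482: same outcome either way → loss $0.
$1501: same outcome either way → loss $0.
Maximum loss: $0.

$0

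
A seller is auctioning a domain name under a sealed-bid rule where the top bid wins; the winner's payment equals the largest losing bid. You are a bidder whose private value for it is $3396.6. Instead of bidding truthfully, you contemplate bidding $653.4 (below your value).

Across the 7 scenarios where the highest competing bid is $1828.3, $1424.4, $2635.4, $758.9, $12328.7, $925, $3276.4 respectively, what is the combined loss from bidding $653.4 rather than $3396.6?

$9531.2

The deviation costs you only when the competing bid falls strictly between $653.4 and $3396.6; elsewhere both bids give the same outcome.
$1828.3: truthful payoff $1568.3, deviation payoff $0 → loss $1568.3.
$1424.4: truthful payoff $1972.2, deviation payoff $0 → loss $1972.2.
$2635.4: truthful payoff $761.2, deviation payoff $0 → loss $761.2.
$758.9: truthful payoff $2637.7, deviation payoff $0 → loss $2637.7.
$12328.7: outcomes coincide → loss $0.
$925: truthful payoff $2471.6, deviation payoff $0 → loss $2471.6.
$3276.4: truthful payoff $120.2, deviation payoff $0 → loss $120.2.
Total loss = $1568.3 + $1972.2 + $761.2 + $2637.7 + $2471.6 + $120.2 = $9531.2.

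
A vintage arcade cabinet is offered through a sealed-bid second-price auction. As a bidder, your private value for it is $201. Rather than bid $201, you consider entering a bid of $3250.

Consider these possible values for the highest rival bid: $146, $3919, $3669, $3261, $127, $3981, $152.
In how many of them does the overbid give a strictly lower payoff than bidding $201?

The deviation hurts exactly when the highest competing bid lies strictly between $201 and $3250 — overbidding then wins at a price above your value.
$146: below both → same outcome either way.
$3919: above both → same outcome either way.
$3669: above both → same outcome either way.
$3261: above both → same outcome either way.
$127: below both → same outcome either way.
$3981: above both → same outcome either way.
$152: below both → same outcome either way.
Count: 0.

0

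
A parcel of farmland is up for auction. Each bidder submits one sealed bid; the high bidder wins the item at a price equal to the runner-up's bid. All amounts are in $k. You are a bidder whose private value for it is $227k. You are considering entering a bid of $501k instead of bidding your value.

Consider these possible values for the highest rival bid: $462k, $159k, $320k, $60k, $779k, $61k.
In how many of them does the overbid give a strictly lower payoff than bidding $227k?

The deviation hurts exactly when the highest competing bid lies strictly between $227k and $501k — overbidding then wins at a price above your value.
$462k: inside the interval → strictly worse (loss $235k).
$159k: below both → same outcome either way.
$320k: inside the interval → strictly worse (loss $93k).
$60k: below both → same outcome either way.
$779k: above both → same outcome either way.
$61k: below both → same outcome either way.
Count: 2.

2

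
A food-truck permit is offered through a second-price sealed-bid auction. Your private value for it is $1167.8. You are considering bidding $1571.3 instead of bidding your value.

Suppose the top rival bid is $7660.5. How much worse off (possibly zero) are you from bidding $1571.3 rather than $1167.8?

$0

Bidding your value $1167.8: you lose (since $1167.8 < $7660.5). Payoff $0.
Bidding $1571.3: you lose. Payoff $0.
Difference = $0 − $0 = $0; both bids lead to the same outcome because the competing bid is above both your value and your alternative bid.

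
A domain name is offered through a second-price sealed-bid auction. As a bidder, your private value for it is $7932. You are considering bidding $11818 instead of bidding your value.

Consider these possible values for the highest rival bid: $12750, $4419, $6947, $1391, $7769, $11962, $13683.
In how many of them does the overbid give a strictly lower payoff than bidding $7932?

0

The deviation hurts exactly when the highest competing bid lies strictly between $7932 and $11818 — overbidding then wins at a price above your value.
$12750: above both → same outcome either way.
$4419: below both → same outcome either way.
$6947: below both → same outcome either way.
$1391: below both → same outcome either way.
$7769: below both → same outcome either way.
$11962: above both → same outcome either way.
$13683: above both → same outcome either way.
Count: 0.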